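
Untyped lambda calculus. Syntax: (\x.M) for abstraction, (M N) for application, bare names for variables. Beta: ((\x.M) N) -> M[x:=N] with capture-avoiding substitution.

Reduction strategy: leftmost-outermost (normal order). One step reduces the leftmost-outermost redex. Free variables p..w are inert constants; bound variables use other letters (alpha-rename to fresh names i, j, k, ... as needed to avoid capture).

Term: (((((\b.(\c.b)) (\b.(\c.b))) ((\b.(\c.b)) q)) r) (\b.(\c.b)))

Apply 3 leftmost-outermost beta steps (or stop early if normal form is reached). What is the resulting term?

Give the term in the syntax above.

Step 0: (((((\b.(\c.b)) (\b.(\c.b))) ((\b.(\c.b)) q)) r) (\b.(\c.b)))
Step 1: ((((\c.(\b.(\c.b))) ((\b.(\c.b)) q)) r) (\b.(\c.b)))
Step 2: (((\b.(\c.b)) r) (\b.(\c.b)))
Step 3: ((\c.r) (\b.(\c.b)))

Answer: ((\c.r) (\b.(\c.b)))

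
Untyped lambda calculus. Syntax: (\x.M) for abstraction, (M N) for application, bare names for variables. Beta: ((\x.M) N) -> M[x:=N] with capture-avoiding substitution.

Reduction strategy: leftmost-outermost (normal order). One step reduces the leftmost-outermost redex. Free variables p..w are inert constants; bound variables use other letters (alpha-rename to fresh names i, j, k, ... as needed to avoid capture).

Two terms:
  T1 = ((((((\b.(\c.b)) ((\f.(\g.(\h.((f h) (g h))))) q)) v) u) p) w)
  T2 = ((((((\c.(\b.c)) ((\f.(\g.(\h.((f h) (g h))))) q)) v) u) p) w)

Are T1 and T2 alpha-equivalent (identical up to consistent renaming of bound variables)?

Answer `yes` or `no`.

Term 1: ((((((\b.(\c.b)) ((\f.(\g.(\h.((f h) (g h))))) q)) v) u) p) w)
Term 2: ((((((\c.(\b.c)) ((\f.(\g.(\h.((f h) (g h))))) q)) v) u) p) w)
Alpha-equivalence: compare structure up to binder renaming.
Result: True

Answer: yes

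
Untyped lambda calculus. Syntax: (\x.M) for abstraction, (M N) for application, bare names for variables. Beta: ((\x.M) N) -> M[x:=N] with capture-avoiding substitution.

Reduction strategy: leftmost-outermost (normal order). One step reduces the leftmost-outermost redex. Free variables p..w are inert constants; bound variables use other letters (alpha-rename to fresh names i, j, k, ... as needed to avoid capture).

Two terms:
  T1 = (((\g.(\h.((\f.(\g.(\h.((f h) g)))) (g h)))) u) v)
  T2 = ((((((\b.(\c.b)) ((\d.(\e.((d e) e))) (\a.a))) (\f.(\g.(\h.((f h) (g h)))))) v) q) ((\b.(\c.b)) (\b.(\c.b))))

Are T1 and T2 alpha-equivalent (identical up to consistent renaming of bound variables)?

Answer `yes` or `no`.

Term 1: (((\g.(\h.((\f.(\g.(\h.((f h) g)))) (g h)))) u) v)
Term 2: ((((((\b.(\c.b)) ((\d.(\e.((d e) e))) (\a.a))) (\f.(\g.(\h.((f h) (g h)))))) v) q) ((\b.(\c.b)) (\b.(\c.b))))
Alpha-equivalence: compare structure up to binder renaming.
Result: False

Answer: no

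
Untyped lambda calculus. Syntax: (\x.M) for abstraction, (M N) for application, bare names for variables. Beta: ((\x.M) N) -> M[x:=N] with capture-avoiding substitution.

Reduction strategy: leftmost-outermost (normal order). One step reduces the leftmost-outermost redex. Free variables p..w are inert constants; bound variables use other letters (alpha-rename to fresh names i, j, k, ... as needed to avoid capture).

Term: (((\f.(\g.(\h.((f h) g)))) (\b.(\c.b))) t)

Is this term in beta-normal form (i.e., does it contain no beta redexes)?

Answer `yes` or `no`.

Answer: no

Derivation:
Term: (((\f.(\g.(\h.((f h) g)))) (\b.(\c.b))) t)
Found 1 beta redex(es).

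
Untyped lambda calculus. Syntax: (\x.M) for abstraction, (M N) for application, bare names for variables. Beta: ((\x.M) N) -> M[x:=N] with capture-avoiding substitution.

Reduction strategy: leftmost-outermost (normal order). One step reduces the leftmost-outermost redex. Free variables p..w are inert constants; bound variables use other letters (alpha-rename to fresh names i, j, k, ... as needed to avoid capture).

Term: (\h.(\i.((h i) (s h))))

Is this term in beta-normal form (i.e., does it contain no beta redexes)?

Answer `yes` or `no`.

Answer: yes

Derivation:
Term: (\h.(\i.((h i) (s h))))
No beta redexes found.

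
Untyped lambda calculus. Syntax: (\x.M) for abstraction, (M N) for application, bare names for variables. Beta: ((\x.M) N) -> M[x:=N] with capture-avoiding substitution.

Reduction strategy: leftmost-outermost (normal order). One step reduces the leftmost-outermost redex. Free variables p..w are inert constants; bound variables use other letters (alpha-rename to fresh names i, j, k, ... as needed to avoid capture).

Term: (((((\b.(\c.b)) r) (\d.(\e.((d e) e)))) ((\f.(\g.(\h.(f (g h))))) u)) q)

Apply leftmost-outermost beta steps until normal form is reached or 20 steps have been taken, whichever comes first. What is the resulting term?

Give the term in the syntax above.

Answer: ((r (\g.(\h.(u (g h))))) q)

Derivation:
Step 0: (((((\b.(\c.b)) r) (\d.(\e.((d e) e)))) ((\f.(\g.(\h.(f (g h))))) u)) q)
Step 1: ((((\c.r) (\d.(\e.((d e) e)))) ((\f.(\g.(\h.(f (g h))))) u)) q)
Step 2: ((r ((\f.(\g.(\h.(f (g h))))) u)) q)
Step 3: ((r (\g.(\h.(u (g h))))) q)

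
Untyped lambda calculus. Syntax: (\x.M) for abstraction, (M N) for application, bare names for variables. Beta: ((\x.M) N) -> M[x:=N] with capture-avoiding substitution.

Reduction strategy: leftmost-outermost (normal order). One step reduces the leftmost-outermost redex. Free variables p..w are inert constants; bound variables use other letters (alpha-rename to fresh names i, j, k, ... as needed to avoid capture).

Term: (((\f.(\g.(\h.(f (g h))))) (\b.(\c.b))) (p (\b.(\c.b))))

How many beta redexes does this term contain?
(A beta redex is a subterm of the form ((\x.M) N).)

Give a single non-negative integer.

Term: (((\f.(\g.(\h.(f (g h))))) (\b.(\c.b))) (p (\b.(\c.b))))
  Redex: ((\f.(\g.(\h.(f (g h))))) (\b.(\c.b)))
Total redexes: 1

Answer: 1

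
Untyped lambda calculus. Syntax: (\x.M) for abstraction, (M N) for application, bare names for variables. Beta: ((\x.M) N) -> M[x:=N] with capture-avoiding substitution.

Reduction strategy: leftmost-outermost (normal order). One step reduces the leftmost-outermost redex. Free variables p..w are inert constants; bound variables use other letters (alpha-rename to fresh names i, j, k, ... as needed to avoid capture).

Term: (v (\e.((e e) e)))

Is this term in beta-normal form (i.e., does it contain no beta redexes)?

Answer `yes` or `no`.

Answer: yes

Derivation:
Term: (v (\e.((e e) e)))
No beta redexes found.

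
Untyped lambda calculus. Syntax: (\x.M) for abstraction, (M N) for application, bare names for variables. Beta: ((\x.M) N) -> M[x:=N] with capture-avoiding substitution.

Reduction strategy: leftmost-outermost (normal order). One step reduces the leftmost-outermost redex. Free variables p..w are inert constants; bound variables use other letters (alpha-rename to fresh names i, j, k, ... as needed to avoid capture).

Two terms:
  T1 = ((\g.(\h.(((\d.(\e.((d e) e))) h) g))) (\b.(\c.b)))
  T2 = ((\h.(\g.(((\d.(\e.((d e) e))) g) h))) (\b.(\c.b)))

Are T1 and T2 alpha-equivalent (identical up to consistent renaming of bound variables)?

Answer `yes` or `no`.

Answer: yes

Derivation:
Term 1: ((\g.(\h.(((\d.(\e.((d e) e))) h) g))) (\b.(\c.b)))
Term 2: ((\h.(\g.(((\d.(\e.((d e) e))) g) h))) (\b.(\c.b)))
Alpha-equivalence: compare structure up to binder renaming.
Result: True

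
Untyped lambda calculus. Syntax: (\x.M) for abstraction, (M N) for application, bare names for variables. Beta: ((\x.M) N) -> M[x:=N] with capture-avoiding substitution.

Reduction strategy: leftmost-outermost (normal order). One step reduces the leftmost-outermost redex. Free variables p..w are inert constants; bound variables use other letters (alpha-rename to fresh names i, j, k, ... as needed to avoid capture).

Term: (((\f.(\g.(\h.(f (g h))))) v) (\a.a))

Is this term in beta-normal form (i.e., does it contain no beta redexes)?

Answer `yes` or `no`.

Answer: no

Derivation:
Term: (((\f.(\g.(\h.(f (g h))))) v) (\a.a))
Found 1 beta redex(es).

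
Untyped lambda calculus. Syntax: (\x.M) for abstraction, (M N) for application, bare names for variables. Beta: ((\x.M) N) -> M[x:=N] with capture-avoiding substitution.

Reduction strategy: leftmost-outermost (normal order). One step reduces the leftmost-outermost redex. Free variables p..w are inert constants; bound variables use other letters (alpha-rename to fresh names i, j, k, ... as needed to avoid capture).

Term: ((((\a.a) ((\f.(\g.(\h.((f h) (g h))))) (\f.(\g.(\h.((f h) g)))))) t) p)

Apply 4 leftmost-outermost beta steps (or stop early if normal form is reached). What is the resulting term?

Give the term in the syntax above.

Answer: (((\f.(\g.(\h.((f h) g)))) p) (t p))

Derivation:
Step 0: ((((\a.a) ((\f.(\g.(\h.((f h) (g h))))) (\f.(\g.(\h.((f h) g)))))) t) p)
Step 1: ((((\f.(\g.(\h.((f h) (g h))))) (\f.(\g.(\h.((f h) g))))) t) p)
Step 2: (((\g.(\h.(((\f.(\g.(\h.((f h) g)))) h) (g h)))) t) p)
Step 3: ((\h.(((\f.(\g.(\h.((f h) g)))) h) (t h))) p)
Step 4: (((\f.(\g.(\h.((f h) g)))) p) (t p))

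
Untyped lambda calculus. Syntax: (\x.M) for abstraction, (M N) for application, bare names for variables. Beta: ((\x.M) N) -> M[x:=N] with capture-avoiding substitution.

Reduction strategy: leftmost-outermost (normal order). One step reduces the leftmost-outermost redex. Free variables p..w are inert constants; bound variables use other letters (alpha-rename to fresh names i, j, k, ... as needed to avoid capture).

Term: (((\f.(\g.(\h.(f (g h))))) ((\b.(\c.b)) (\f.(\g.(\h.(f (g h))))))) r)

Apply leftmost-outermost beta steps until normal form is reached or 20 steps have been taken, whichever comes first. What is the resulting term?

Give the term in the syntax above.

Answer: (\h.(\f.(\g.(\h.(f (g h))))))

Derivation:
Step 0: (((\f.(\g.(\h.(f (g h))))) ((\b.(\c.b)) (\f.(\g.(\h.(f (g h))))))) r)
Step 1: ((\g.(\h.(((\b.(\c.b)) (\f.(\g.(\h.(f (g h)))))) (g h)))) r)
Step 2: (\h.(((\b.(\c.b)) (\f.(\g.(\h.(f (g h)))))) (r h)))
Step 3: (\h.((\c.(\f.(\g.(\h.(f (g h)))))) (r h)))
Step 4: (\h.(\f.(\g.(\h.(f (g h))))))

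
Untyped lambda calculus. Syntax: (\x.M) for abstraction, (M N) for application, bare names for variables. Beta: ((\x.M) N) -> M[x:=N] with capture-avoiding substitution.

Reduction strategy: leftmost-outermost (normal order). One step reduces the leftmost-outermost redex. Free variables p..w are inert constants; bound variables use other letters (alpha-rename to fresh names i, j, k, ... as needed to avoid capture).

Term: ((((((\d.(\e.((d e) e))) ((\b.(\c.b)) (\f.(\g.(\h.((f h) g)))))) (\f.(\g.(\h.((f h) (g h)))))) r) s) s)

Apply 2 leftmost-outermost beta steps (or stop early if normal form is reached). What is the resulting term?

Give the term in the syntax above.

Answer: (((((((\b.(\c.b)) (\f.(\g.(\h.((f h) g))))) (\f.(\g.(\h.((f h) (g h)))))) (\f.(\g.(\h.((f h) (g h)))))) r) s) s)

Derivation:
Step 0: ((((((\d.(\e.((d e) e))) ((\b.(\c.b)) (\f.(\g.(\h.((f h) g)))))) (\f.(\g.(\h.((f h) (g h)))))) r) s) s)
Step 1: (((((\e.((((\b.(\c.b)) (\f.(\g.(\h.((f h) g))))) e) e)) (\f.(\g.(\h.((f h) (g h)))))) r) s) s)
Step 2: (((((((\b.(\c.b)) (\f.(\g.(\h.((f h) g))))) (\f.(\g.(\h.((f h) (g h)))))) (\f.(\g.(\h.((f h) (g h)))))) r) s) s)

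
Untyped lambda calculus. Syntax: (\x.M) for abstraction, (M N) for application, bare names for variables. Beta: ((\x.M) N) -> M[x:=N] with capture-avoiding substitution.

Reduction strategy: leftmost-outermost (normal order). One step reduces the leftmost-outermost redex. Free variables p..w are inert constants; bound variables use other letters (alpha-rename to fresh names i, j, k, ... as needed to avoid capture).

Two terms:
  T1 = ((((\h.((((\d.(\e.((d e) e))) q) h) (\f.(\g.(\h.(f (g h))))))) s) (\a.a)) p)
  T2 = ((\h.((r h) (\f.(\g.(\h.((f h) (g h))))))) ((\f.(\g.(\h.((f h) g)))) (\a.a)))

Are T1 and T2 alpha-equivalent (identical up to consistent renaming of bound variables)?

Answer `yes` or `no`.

Term 1: ((((\h.((((\d.(\e.((d e) e))) q) h) (\f.(\g.(\h.(f (g h))))))) s) (\a.a)) p)
Term 2: ((\h.((r h) (\f.(\g.(\h.((f h) (g h))))))) ((\f.(\g.(\h.((f h) g)))) (\a.a)))
Alpha-equivalence: compare structure up to binder renaming.
Result: False

Answer: no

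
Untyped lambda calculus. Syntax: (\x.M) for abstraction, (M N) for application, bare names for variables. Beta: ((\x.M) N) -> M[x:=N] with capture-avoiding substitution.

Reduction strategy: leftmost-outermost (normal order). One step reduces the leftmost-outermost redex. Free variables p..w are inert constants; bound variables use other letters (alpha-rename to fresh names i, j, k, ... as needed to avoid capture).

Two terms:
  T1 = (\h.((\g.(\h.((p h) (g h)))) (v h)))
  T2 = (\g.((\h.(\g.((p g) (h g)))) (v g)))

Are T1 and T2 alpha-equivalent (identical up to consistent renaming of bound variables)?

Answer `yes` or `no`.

Term 1: (\h.((\g.(\h.((p h) (g h)))) (v h)))
Term 2: (\g.((\h.(\g.((p g) (h g)))) (v g)))
Alpha-equivalence: compare structure up to binder renaming.
Result: True

Answer: yes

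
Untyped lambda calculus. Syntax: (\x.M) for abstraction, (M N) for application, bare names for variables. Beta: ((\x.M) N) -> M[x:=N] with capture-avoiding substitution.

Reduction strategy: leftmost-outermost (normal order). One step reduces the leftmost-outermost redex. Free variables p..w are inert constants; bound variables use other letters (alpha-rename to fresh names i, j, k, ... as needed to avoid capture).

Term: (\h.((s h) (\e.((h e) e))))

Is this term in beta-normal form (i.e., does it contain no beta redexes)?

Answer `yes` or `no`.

Answer: yes

Derivation:
Term: (\h.((s h) (\e.((h e) e))))
No beta redexes found.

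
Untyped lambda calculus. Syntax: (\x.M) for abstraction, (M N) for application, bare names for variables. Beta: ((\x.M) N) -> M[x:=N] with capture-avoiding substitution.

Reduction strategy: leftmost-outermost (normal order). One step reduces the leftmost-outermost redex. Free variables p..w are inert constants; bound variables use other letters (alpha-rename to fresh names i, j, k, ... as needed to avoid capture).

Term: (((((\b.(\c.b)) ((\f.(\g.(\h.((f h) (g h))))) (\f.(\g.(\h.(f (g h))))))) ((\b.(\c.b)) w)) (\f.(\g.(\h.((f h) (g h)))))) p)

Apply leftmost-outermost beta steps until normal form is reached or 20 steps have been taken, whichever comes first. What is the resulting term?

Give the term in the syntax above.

Answer: (\h.(p (\i.((p i) (h i)))))

Derivation:
Step 0: (((((\b.(\c.b)) ((\f.(\g.(\h.((f h) (g h))))) (\f.(\g.(\h.(f (g h))))))) ((\b.(\c.b)) w)) (\f.(\g.(\h.((f h) (g h)))))) p)
Step 1: ((((\c.((\f.(\g.(\h.((f h) (g h))))) (\f.(\g.(\h.(f (g h))))))) ((\b.(\c.b)) w)) (\f.(\g.(\h.((f h) (g h)))))) p)
Step 2: ((((\f.(\g.(\h.((f h) (g h))))) (\f.(\g.(\h.(f (g h)))))) (\f.(\g.(\h.((f h) (g h)))))) p)
Step 3: (((\g.(\h.(((\f.(\g.(\h.(f (g h))))) h) (g h)))) (\f.(\g.(\h.((f h) (g h)))))) p)
Step 4: ((\h.(((\f.(\g.(\h.(f (g h))))) h) ((\f.(\g.(\h.((f h) (g h))))) h))) p)
Step 5: (((\f.(\g.(\h.(f (g h))))) p) ((\f.(\g.(\h.((f h) (g h))))) p))
Step 6: ((\g.(\h.(p (g h)))) ((\f.(\g.(\h.((f h) (g h))))) p))
Step 7: (\h.(p (((\f.(\g.(\h.((f h) (g h))))) p) h)))
Step 8: (\h.(p ((\g.(\h.((p h) (g h)))) h)))
Step 9: (\h.(p (\i.((p i) (h i)))))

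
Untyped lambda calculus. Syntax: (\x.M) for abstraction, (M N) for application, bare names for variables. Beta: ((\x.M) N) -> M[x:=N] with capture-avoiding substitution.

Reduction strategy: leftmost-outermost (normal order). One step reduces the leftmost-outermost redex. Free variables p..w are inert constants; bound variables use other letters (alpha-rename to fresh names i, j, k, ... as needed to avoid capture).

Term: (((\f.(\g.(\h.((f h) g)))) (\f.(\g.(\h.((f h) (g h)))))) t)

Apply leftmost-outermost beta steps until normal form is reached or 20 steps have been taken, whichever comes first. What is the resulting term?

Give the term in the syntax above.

Step 0: (((\f.(\g.(\h.((f h) g)))) (\f.(\g.(\h.((f h) (g h)))))) t)
Step 1: ((\g.(\h.(((\f.(\g.(\h.((f h) (g h))))) h) g))) t)
Step 2: (\h.(((\f.(\g.(\h.((f h) (g h))))) h) t))
Step 3: (\h.((\g.(\i.((h i) (g i)))) t))
Step 4: (\h.(\i.((h i) (t i))))

Answer: (\h.(\i.((h i) (t i))))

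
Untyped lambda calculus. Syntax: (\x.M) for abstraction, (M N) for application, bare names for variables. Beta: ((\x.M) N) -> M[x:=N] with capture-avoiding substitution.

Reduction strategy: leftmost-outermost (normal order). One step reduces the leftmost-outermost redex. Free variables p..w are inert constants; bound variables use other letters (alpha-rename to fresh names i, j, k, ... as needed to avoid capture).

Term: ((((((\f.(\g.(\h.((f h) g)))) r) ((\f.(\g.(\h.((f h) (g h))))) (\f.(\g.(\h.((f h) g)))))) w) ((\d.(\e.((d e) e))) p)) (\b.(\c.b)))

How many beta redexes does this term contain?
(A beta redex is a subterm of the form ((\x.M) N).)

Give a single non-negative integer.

Answer: 3

Derivation:
Term: ((((((\f.(\g.(\h.((f h) g)))) r) ((\f.(\g.(\h.((f h) (g h))))) (\f.(\g.(\h.((f h) g)))))) w) ((\d.(\e.((d e) e))) p)) (\b.(\c.b)))
  Redex: ((\f.(\g.(\h.((f h) g)))) r)
  Redex: ((\f.(\g.(\h.((f h) (g h))))) (\f.(\g.(\h.((f h) g)))))
  Redex: ((\d.(\e.((d e) e))) p)
Total redexes: 3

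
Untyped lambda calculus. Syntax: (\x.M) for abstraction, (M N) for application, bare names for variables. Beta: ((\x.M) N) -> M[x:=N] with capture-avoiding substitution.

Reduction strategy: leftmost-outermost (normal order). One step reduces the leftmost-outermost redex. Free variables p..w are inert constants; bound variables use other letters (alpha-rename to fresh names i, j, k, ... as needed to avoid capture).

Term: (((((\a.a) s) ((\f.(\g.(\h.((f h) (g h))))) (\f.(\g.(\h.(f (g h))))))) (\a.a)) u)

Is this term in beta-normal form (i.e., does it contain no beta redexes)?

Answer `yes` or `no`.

Answer: no

Derivation:
Term: (((((\a.a) s) ((\f.(\g.(\h.((f h) (g h))))) (\f.(\g.(\h.(f (g h))))))) (\a.a)) u)
Found 2 beta redex(es).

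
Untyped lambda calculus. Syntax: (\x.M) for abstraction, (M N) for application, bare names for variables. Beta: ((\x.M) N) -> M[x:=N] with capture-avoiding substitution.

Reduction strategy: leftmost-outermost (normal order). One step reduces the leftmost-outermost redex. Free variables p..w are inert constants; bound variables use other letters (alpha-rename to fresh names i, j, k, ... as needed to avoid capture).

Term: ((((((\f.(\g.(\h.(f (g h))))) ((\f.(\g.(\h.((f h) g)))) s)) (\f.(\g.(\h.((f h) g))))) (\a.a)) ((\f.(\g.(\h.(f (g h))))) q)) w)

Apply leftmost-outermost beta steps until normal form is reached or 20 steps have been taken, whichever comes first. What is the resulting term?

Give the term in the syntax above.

Answer: (((s (\g.(\h.(q (g h))))) (\g.(\h.(h g)))) w)

Derivation:
Step 0: ((((((\f.(\g.(\h.(f (g h))))) ((\f.(\g.(\h.((f h) g)))) s)) (\f.(\g.(\h.((f h) g))))) (\a.a)) ((\f.(\g.(\h.(f (g h))))) q)) w)
Step 1: (((((\g.(\h.(((\f.(\g.(\h.((f h) g)))) s) (g h)))) (\f.(\g.(\h.((f h) g))))) (\a.a)) ((\f.(\g.(\h.(f (g h))))) q)) w)
Step 2: ((((\h.(((\f.(\g.(\h.((f h) g)))) s) ((\f.(\g.(\h.((f h) g)))) h))) (\a.a)) ((\f.(\g.(\h.(f (g h))))) q)) w)
Step 3: (((((\f.(\g.(\h.((f h) g)))) s) ((\f.(\g.(\h.((f h) g)))) (\a.a))) ((\f.(\g.(\h.(f (g h))))) q)) w)
Step 4: ((((\g.(\h.((s h) g))) ((\f.(\g.(\h.((f h) g)))) (\a.a))) ((\f.(\g.(\h.(f (g h))))) q)) w)
Step 5: (((\h.((s h) ((\f.(\g.(\h.((f h) g)))) (\a.a)))) ((\f.(\g.(\h.(f (g h))))) q)) w)
Step 6: (((s ((\f.(\g.(\h.(f (g h))))) q)) ((\f.(\g.(\h.((f h) g)))) (\a.a))) w)
Step 7: (((s (\g.(\h.(q (g h))))) ((\f.(\g.(\h.((f h) g)))) (\a.a))) w)
Step 8: (((s (\g.(\h.(q (g h))))) (\g.(\h.(((\a.a) h) g)))) w)
Step 9: (((s (\g.(\h.(q (g h))))) (\g.(\h.(h g)))) w)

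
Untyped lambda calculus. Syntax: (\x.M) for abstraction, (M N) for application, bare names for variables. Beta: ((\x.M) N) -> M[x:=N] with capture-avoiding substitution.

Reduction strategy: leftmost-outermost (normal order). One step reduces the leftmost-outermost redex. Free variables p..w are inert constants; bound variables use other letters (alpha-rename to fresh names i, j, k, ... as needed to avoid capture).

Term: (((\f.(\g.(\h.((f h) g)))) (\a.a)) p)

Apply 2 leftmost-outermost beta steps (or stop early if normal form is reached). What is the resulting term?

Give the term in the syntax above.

Step 0: (((\f.(\g.(\h.((f h) g)))) (\a.a)) p)
Step 1: ((\g.(\h.(((\a.a) h) g))) p)
Step 2: (\h.(((\a.a) h) p))

Answer: (\h.(((\a.a) h) p))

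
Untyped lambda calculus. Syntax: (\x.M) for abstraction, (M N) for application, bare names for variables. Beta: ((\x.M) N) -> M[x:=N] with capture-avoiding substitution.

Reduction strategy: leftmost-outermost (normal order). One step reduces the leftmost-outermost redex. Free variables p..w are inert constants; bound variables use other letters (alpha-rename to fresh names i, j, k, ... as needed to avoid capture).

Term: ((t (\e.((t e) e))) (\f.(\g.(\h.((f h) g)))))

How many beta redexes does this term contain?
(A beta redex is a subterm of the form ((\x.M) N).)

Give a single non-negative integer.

Term: ((t (\e.((t e) e))) (\f.(\g.(\h.((f h) g)))))
  (no redexes)
Total redexes: 0

Answer: 0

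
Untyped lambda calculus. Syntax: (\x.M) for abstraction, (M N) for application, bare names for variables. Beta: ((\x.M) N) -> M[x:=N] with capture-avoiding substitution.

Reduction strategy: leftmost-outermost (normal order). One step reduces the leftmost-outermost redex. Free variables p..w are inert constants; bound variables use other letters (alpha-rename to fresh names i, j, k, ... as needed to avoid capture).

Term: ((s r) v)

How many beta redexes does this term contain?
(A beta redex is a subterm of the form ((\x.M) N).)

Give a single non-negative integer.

Term: ((s r) v)
  (no redexes)
Total redexes: 0

Answer: 0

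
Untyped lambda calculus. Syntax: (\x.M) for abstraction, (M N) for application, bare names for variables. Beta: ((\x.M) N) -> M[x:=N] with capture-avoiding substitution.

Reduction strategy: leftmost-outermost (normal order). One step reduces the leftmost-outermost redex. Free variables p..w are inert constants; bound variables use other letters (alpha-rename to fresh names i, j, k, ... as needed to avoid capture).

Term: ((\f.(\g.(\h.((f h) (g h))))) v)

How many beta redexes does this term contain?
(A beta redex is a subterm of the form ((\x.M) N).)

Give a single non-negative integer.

Answer: 1

Derivation:
Term: ((\f.(\g.(\h.((f h) (g h))))) v)
  Redex: ((\f.(\g.(\h.((f h) (g h))))) v)
Total redexes: 1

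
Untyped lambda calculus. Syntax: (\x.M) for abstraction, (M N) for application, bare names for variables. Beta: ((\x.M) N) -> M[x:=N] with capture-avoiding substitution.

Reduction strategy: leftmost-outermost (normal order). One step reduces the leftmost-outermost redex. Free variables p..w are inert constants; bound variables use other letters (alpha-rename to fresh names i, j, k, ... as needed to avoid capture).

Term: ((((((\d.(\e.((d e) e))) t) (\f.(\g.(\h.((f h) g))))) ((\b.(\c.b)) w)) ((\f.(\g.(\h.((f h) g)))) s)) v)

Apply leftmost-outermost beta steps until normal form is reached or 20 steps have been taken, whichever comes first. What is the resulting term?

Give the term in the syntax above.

Step 0: ((((((\d.(\e.((d e) e))) t) (\f.(\g.(\h.((f h) g))))) ((\b.(\c.b)) w)) ((\f.(\g.(\h.((f h) g)))) s)) v)
Step 1: (((((\e.((t e) e)) (\f.(\g.(\h.((f h) g))))) ((\b.(\c.b)) w)) ((\f.(\g.(\h.((f h) g)))) s)) v)
Step 2: (((((t (\f.(\g.(\h.((f h) g))))) (\f.(\g.(\h.((f h) g))))) ((\b.(\c.b)) w)) ((\f.(\g.(\h.((f h) g)))) s)) v)
Step 3: (((((t (\f.(\g.(\h.((f h) g))))) (\f.(\g.(\h.((f h) g))))) (\c.w)) ((\f.(\g.(\h.((f h) g)))) s)) v)
Step 4: (((((t (\f.(\g.(\h.((f h) g))))) (\f.(\g.(\h.((f h) g))))) (\c.w)) (\g.(\h.((s h) g)))) v)

Answer: (((((t (\f.(\g.(\h.((f h) g))))) (\f.(\g.(\h.((f h) g))))) (\c.w)) (\g.(\h.((s h) g)))) v)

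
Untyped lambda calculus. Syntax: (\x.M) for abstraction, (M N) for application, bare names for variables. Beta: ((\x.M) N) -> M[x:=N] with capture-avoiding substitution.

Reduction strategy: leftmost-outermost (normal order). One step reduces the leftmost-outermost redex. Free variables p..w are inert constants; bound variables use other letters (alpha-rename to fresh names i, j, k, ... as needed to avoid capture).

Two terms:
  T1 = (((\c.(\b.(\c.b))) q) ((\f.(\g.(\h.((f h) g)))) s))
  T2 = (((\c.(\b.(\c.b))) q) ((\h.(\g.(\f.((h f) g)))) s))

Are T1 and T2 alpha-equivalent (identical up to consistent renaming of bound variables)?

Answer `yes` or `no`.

Term 1: (((\c.(\b.(\c.b))) q) ((\f.(\g.(\h.((f h) g)))) s))
Term 2: (((\c.(\b.(\c.b))) q) ((\h.(\g.(\f.((h f) g)))) s))
Alpha-equivalence: compare structure up to binder renaming.
Result: True

Answer: yes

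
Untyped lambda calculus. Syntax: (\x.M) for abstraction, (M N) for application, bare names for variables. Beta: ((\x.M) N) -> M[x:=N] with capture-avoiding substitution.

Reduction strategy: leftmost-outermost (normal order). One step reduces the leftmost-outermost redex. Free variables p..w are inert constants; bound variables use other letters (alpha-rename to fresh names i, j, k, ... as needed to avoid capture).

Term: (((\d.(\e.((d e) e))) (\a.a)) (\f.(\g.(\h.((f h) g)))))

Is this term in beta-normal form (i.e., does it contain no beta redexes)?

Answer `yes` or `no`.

Answer: no

Derivation:
Term: (((\d.(\e.((d e) e))) (\a.a)) (\f.(\g.(\h.((f h) g)))))
Found 1 beta redex(es).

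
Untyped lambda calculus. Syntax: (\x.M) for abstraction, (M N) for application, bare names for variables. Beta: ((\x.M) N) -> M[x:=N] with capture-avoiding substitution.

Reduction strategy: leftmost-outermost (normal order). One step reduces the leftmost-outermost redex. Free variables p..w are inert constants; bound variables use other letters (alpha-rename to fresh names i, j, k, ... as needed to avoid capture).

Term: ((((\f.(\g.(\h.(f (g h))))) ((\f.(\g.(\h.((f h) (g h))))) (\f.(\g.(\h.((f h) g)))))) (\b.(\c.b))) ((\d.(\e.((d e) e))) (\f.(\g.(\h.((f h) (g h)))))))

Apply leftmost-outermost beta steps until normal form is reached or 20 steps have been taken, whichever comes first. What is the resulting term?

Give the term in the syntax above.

Step 0: ((((\f.(\g.(\h.(f (g h))))) ((\f.(\g.(\h.((f h) (g h))))) (\f.(\g.(\h.((f h) g)))))) (\b.(\c.b))) ((\d.(\e.((d e) e))) (\f.(\g.(\h.((f h) (g h)))))))
Step 1: (((\g.(\h.(((\f.(\g.(\h.((f h) (g h))))) (\f.(\g.(\h.((f h) g))))) (g h)))) (\b.(\c.b))) ((\d.(\e.((d e) e))) (\f.(\g.(\h.((f h) (g h)))))))
Step 2: ((\h.(((\f.(\g.(\h.((f h) (g h))))) (\f.(\g.(\h.((f h) g))))) ((\b.(\c.b)) h))) ((\d.(\e.((d e) e))) (\f.(\g.(\h.((f h) (g h)))))))
Step 3: (((\f.(\g.(\h.((f h) (g h))))) (\f.(\g.(\h.((f h) g))))) ((\b.(\c.b)) ((\d.(\e.((d e) e))) (\f.(\g.(\h.((f h) (g h))))))))
Step 4: ((\g.(\h.(((\f.(\g.(\h.((f h) g)))) h) (g h)))) ((\b.(\c.b)) ((\d.(\e.((d e) e))) (\f.(\g.(\h.((f h) (g h))))))))
Step 5: (\h.(((\f.(\g.(\h.((f h) g)))) h) (((\b.(\c.b)) ((\d.(\e.((d e) e))) (\f.(\g.(\h.((f h) (g h))))))) h)))
Step 6: (\h.((\g.(\i.((h i) g))) (((\b.(\c.b)) ((\d.(\e.((d e) e))) (\f.(\g.(\h.((f h) (g h))))))) h)))
Step 7: (\h.(\i.((h i) (((\b.(\c.b)) ((\d.(\e.((d e) e))) (\f.(\g.(\h.((f h) (g h))))))) h))))
Step 8: (\h.(\i.((h i) ((\c.((\d.(\e.((d e) e))) (\f.(\g.(\h.((f h) (g h))))))) h))))
Step 9: (\h.(\i.((h i) ((\d.(\e.((d e) e))) (\f.(\g.(\h.((f h) (g h)))))))))
Step 10: (\h.(\i.((h i) (\e.(((\f.(\g.(\h.((f h) (g h))))) e) e)))))
Step 11: (\h.(\i.((h i) (\e.((\g.(\h.((e h) (g h)))) e)))))
Step 12: (\h.(\i.((h i) (\e.(\h.((e h) (e h)))))))

Answer: (\h.(\i.((h i) (\e.(\h.((e h) (e h)))))))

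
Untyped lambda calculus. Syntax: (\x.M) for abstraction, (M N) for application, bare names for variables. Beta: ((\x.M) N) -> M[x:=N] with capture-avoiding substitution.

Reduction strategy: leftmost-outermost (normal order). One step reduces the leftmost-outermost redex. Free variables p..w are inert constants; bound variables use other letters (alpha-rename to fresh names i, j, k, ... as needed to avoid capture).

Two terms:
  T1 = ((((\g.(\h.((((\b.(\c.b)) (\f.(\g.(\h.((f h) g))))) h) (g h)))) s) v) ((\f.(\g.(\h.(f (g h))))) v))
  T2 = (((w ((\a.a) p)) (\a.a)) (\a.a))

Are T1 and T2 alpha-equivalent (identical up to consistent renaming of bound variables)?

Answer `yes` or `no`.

Term 1: ((((\g.(\h.((((\b.(\c.b)) (\f.(\g.(\h.((f h) g))))) h) (g h)))) s) v) ((\f.(\g.(\h.(f (g h))))) v))
Term 2: (((w ((\a.a) p)) (\a.a)) (\a.a))
Alpha-equivalence: compare structure up to binder renaming.
Result: False

Answer: no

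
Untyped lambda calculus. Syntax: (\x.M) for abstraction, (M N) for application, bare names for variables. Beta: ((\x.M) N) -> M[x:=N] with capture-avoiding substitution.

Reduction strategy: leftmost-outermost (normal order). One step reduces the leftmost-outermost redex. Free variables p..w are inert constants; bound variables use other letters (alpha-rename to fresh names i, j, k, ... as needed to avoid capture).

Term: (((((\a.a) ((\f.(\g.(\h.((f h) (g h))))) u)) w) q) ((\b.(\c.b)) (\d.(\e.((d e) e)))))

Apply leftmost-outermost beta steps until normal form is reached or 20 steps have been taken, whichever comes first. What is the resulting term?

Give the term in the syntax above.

Answer: (((u q) (w q)) (\c.(\d.(\e.((d e) e)))))

Derivation:
Step 0: (((((\a.a) ((\f.(\g.(\h.((f h) (g h))))) u)) w) q) ((\b.(\c.b)) (\d.(\e.((d e) e)))))
Step 1: (((((\f.(\g.(\h.((f h) (g h))))) u) w) q) ((\b.(\c.b)) (\d.(\e.((d e) e)))))
Step 2: ((((\g.(\h.((u h) (g h)))) w) q) ((\b.(\c.b)) (\d.(\e.((d e) e)))))
Step 3: (((\h.((u h) (w h))) q) ((\b.(\c.b)) (\d.(\e.((d e) e)))))
Step 4: (((u q) (w q)) ((\b.(\c.b)) (\d.(\e.((d e) e)))))
Step 5: (((u q) (w q)) (\c.(\d.(\e.((d e) e)))))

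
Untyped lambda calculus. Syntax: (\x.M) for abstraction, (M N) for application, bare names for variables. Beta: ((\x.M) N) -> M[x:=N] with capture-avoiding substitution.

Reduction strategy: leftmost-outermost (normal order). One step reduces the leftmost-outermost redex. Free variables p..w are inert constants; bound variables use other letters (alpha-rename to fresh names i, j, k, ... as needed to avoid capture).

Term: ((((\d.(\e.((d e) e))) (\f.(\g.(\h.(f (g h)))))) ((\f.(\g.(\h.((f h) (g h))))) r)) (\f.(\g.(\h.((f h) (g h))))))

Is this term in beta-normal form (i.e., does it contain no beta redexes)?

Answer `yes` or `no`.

Term: ((((\d.(\e.((d e) e))) (\f.(\g.(\h.(f (g h)))))) ((\f.(\g.(\h.((f h) (g h))))) r)) (\f.(\g.(\h.((f h) (g h))))))
Found 2 beta redex(es).

Answer: no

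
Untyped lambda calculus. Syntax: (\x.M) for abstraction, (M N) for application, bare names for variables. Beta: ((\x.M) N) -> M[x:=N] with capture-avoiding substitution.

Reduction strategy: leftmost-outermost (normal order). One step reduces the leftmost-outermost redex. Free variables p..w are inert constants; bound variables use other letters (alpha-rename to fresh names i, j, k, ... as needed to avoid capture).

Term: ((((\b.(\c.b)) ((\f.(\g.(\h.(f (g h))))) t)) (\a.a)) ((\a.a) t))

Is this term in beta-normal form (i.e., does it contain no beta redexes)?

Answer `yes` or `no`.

Answer: no

Derivation:
Term: ((((\b.(\c.b)) ((\f.(\g.(\h.(f (g h))))) t)) (\a.a)) ((\a.a) t))
Found 3 beta redex(es).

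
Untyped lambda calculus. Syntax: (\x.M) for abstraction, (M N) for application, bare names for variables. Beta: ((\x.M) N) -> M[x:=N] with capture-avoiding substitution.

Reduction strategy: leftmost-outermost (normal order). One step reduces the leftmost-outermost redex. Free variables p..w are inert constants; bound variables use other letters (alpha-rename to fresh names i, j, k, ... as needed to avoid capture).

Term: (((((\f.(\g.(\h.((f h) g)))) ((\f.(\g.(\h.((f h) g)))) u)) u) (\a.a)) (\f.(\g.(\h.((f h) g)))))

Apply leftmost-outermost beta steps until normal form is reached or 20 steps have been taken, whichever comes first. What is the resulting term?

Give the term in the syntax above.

Step 0: (((((\f.(\g.(\h.((f h) g)))) ((\f.(\g.(\h.((f h) g)))) u)) u) (\a.a)) (\f.(\g.(\h.((f h) g)))))
Step 1: ((((\g.(\h.((((\f.(\g.(\h.((f h) g)))) u) h) g))) u) (\a.a)) (\f.(\g.(\h.((f h) g)))))
Step 2: (((\h.((((\f.(\g.(\h.((f h) g)))) u) h) u)) (\a.a)) (\f.(\g.(\h.((f h) g)))))
Step 3: (((((\f.(\g.(\h.((f h) g)))) u) (\a.a)) u) (\f.(\g.(\h.((f h) g)))))
Step 4: ((((\g.(\h.((u h) g))) (\a.a)) u) (\f.(\g.(\h.((f h) g)))))
Step 5: (((\h.((u h) (\a.a))) u) (\f.(\g.(\h.((f h) g)))))
Step 6: (((u u) (\a.a)) (\f.(\g.(\h.((f h) g)))))

Answer: (((u u) (\a.a)) (\f.(\g.(\h.((f h) g)))))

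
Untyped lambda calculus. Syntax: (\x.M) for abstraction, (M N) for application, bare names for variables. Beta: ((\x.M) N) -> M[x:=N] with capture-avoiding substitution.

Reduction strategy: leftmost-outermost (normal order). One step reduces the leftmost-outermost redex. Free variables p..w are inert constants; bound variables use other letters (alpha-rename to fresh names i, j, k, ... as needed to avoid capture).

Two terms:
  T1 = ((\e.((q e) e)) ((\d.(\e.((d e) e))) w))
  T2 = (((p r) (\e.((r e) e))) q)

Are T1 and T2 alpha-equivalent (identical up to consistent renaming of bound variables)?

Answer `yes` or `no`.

Term 1: ((\e.((q e) e)) ((\d.(\e.((d e) e))) w))
Term 2: (((p r) (\e.((r e) e))) q)
Alpha-equivalence: compare structure up to binder renaming.
Result: False

Answer: no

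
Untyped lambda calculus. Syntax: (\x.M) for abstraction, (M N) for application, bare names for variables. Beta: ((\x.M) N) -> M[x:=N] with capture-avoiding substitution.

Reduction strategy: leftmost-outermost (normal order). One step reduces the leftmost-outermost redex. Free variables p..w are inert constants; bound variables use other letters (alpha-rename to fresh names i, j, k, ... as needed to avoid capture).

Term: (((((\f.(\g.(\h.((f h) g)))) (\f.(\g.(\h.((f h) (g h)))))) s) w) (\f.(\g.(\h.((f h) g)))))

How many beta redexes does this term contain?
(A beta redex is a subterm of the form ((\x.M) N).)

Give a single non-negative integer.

Term: (((((\f.(\g.(\h.((f h) g)))) (\f.(\g.(\h.((f h) (g h)))))) s) w) (\f.(\g.(\h.((f h) g)))))
  Redex: ((\f.(\g.(\h.((f h) g)))) (\f.(\g.(\h.((f h) (g h))))))
Total redexes: 1

Answer: 1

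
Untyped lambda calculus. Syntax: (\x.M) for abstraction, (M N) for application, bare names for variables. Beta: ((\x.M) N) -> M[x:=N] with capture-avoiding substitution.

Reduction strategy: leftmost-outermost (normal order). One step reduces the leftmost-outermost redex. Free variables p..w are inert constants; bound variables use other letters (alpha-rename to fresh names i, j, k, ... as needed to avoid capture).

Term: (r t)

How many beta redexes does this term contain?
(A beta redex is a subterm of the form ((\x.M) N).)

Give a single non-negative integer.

Term: (r t)
  (no redexes)
Total redexes: 0

Answer: 0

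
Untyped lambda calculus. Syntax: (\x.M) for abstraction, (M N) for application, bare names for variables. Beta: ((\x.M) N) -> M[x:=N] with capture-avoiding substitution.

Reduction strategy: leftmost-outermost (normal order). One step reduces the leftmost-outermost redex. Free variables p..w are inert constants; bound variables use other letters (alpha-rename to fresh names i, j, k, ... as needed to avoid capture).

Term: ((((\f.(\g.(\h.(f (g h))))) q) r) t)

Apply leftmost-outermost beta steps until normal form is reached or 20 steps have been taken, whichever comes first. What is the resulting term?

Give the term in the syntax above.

Step 0: ((((\f.(\g.(\h.(f (g h))))) q) r) t)
Step 1: (((\g.(\h.(q (g h)))) r) t)
Step 2: ((\h.(q (r h))) t)
Step 3: (q (r t))

Answer: (q (r t))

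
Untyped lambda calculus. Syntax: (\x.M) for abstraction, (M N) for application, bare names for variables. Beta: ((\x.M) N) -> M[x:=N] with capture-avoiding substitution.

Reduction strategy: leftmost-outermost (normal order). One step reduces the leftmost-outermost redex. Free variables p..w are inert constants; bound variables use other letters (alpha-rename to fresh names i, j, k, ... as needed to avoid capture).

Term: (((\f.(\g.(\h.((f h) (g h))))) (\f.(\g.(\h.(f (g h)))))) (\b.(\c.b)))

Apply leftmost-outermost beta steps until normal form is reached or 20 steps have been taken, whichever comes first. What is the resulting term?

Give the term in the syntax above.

Answer: (\h.(\i.(h h)))

Derivation:
Step 0: (((\f.(\g.(\h.((f h) (g h))))) (\f.(\g.(\h.(f (g h)))))) (\b.(\c.b)))
Step 1: ((\g.(\h.(((\f.(\g.(\h.(f (g h))))) h) (g h)))) (\b.(\c.b)))
Step 2: (\h.(((\f.(\g.(\h.(f (g h))))) h) ((\b.(\c.b)) h)))
Step 3: (\h.((\g.(\i.(h (g i)))) ((\b.(\c.b)) h)))
Step 4: (\h.(\i.(h (((\b.(\c.b)) h) i))))
Step 5: (\h.(\i.(h ((\c.h) i))))
Step 6: (\h.(\i.(h h)))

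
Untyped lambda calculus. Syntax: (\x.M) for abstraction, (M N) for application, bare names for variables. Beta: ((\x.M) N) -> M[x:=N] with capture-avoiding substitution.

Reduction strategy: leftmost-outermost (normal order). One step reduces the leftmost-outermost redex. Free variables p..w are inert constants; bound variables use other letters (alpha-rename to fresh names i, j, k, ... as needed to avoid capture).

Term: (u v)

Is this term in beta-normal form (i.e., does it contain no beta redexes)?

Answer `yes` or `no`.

Term: (u v)
No beta redexes found.

Answer: yes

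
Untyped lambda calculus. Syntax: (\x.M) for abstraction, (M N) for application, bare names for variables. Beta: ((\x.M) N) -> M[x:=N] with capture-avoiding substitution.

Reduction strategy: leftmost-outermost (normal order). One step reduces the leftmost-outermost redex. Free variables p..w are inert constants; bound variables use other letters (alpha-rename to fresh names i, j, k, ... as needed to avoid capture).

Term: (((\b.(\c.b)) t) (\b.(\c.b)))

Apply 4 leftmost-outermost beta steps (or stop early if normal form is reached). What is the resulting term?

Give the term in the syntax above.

Step 0: (((\b.(\c.b)) t) (\b.(\c.b)))
Step 1: ((\c.t) (\b.(\c.b)))
Step 2: t
Step 3: (normal form reached)

Answer: t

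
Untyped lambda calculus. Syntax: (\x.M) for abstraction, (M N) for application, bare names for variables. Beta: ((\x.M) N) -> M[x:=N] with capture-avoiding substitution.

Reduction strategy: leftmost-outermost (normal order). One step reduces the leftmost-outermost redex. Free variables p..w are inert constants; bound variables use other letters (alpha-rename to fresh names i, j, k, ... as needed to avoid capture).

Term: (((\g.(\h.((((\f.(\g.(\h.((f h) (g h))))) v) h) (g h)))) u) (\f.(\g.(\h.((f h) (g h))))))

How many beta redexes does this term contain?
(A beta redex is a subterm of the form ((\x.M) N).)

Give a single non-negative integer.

Answer: 2

Derivation:
Term: (((\g.(\h.((((\f.(\g.(\h.((f h) (g h))))) v) h) (g h)))) u) (\f.(\g.(\h.((f h) (g h))))))
  Redex: ((\g.(\h.((((\f.(\g.(\h.((f h) (g h))))) v) h) (g h)))) u)
  Redex: ((\f.(\g.(\h.((f h) (g h))))) v)
Total redexes: 2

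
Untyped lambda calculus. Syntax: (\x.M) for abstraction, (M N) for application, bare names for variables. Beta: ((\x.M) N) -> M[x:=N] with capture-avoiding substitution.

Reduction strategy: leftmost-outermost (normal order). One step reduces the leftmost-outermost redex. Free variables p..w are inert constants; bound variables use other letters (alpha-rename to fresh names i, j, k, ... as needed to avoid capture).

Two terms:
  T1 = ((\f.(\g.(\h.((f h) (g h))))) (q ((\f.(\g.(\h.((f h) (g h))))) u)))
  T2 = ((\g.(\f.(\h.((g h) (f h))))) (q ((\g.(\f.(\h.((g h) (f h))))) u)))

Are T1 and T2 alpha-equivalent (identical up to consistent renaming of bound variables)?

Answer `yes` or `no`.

Term 1: ((\f.(\g.(\h.((f h) (g h))))) (q ((\f.(\g.(\h.((f h) (g h))))) u)))
Term 2: ((\g.(\f.(\h.((g h) (f h))))) (q ((\g.(\f.(\h.((g h) (f h))))) u)))
Alpha-equivalence: compare structure up to binder renaming.
Result: True

Answer: yes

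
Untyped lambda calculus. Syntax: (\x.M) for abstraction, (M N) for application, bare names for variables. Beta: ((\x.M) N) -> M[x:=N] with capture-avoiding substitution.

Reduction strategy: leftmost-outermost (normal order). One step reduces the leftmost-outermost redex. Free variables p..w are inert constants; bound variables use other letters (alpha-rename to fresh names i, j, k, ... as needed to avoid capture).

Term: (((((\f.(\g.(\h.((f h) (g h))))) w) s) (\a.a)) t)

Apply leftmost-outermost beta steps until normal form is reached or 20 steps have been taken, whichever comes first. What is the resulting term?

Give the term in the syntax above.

Answer: (((w (\a.a)) (s (\a.a))) t)

Derivation:
Step 0: (((((\f.(\g.(\h.((f h) (g h))))) w) s) (\a.a)) t)
Step 1: ((((\g.(\h.((w h) (g h)))) s) (\a.a)) t)
Step 2: (((\h.((w h) (s h))) (\a.a)) t)
Step 3: (((w (\a.a)) (s (\a.a))) t)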